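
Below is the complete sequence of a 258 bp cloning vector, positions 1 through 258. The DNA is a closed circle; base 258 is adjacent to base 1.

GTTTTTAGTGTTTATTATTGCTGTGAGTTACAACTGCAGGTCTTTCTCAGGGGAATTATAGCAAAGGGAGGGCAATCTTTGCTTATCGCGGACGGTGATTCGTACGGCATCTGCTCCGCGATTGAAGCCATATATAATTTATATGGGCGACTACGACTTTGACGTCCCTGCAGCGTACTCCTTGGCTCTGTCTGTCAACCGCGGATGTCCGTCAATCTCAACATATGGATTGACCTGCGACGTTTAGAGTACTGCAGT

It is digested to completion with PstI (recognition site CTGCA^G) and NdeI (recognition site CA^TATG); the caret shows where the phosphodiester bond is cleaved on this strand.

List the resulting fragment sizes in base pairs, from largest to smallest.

134, 51, 40, 33 bp

PstI sites (CTGCAG) start at positions 34, 168, 252.
PstI cuts after base 5 of each site (before the last base), so after positions 38, 172, 256.
The NdeI site (CATATG) starts at position 222.
NdeI cuts after base 2 of each site, so after position 223.
Combined cut positions: 38, 172, 223, 256.
Circular molecule, 4 cuts → 4 fragments:
  39–172 → 134 bp
  173–223 → 51 bp
  224–256 → 33 bp
  257–258 then 1–38 → 2 + 38 = 40 bp
Sorted largest to smallest: 134, 51, 40, 33 bp.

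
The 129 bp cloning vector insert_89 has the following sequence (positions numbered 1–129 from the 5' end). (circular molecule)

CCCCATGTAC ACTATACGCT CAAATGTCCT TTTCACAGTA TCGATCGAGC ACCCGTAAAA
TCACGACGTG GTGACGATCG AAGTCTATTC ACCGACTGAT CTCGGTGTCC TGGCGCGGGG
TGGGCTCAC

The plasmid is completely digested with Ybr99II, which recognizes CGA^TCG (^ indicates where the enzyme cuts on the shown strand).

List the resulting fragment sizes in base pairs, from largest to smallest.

Ybr99II sites (CGATCG) start at positions 42, 75.
Ybr99II cuts after base 3 of each site, so after positions 44, 77.
Circular molecule, 2 cuts → 2 fragments:
  45–77 → 33 bp
  78–129 then 1–44 → 52 + 44 = 96 bp
Sorted largest to smallest: 96, 33 bp.

96, 33 bp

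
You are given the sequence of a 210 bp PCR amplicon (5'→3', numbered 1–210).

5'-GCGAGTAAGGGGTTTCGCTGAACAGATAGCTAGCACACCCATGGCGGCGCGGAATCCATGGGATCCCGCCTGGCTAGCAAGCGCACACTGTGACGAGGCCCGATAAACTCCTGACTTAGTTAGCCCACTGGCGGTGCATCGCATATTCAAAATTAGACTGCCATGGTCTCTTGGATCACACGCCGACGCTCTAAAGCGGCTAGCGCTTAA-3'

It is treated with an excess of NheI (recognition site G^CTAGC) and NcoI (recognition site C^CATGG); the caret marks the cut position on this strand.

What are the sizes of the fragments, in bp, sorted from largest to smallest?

NheI sites (GCTAGC) start at positions 29, 73, 199.
NheI cuts after the first base of each site, so after positions 29, 73, 199.
NcoI sites (CCATGG) start at positions 39, 56, 161.
NcoI cuts after the first base of each site, so after positions 39, 56, 161.
Combined cut positions: 29, 39, 56, 73, 161, 199.
Linear molecule, 6 cuts → 7 fragments:
  1–29 → 29 bp
  30–39 → 10 bp
  40–56 → 17 bp
  57–73 → 17 bp
  74–161 → 88 bp
  162–199 → 38 bp
  200–210 → 11 bp
Sorted largest to smallest: 88, 38, 29, 17, 17, 11, 10 bp.

88, 38, 29, 17, 17, 11, 10 bp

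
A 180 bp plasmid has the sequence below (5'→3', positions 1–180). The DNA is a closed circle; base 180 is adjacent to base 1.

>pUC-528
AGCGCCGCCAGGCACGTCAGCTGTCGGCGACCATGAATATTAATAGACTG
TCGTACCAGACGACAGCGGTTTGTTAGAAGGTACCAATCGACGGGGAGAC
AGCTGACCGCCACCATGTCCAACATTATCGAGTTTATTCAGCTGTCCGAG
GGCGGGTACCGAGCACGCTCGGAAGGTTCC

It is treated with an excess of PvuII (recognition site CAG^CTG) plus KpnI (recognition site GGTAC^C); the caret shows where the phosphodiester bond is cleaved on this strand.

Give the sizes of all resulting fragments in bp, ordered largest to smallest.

PvuII sites (CAGCTG) start at positions 18, 100, 139.
PvuII cuts after base 3 of each site, so after positions 20, 102, 141.
KpnI sites (GGTACC) start at positions 80, 155.
KpnI cuts after base 5 of each site (before the last base), so after positions 84, 159.
Combined cut positions: 20, 84, 102, 141, 159.
Circular molecule, 5 cuts → 5 fragments:
  21–84 → 64 bp
  85–102 → 18 bp
  103–141 → 39 bp
  142–159 → 18 bp
  160–180 then 1–20 → 21 + 20 = 41 bp
Sorted largest to smallest: 64, 41, 39, 18, 18 bp.

64, 41, 39, 18, 18 bp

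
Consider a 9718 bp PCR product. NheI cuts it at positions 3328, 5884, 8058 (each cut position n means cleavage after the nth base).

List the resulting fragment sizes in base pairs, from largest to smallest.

Linear molecule, 3 cuts → 4 fragments:
  3328 − 0 = 3328 bp
  5884 − 3328 = 2556 bp
  8058 − 5884 = 2174 bp
  9718 − 8058 = 1660 bp
Sorted largest to smallest: 3328, 2556, 2174, 1660 bp.

3328, 2556, 2174, 1660 bp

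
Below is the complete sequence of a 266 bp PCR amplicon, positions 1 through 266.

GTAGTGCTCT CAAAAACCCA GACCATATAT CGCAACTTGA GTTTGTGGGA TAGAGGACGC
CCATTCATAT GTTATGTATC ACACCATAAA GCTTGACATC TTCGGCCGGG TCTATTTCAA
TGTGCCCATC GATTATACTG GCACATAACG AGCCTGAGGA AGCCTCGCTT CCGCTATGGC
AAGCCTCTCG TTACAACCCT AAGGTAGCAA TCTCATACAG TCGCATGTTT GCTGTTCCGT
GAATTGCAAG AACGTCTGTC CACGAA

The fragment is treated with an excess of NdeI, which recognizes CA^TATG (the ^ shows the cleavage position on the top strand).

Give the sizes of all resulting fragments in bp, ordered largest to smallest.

199, 67 bp

The NdeI site (CATATG) starts at position 66.
NdeI cuts after base 2 of each site, so after position 67.
Linear molecule, 1 cut → 2 fragments:
  1–67 → 67 bp
  68–266 → 199 bp
Sorted largest to smallest: 199, 67 bp.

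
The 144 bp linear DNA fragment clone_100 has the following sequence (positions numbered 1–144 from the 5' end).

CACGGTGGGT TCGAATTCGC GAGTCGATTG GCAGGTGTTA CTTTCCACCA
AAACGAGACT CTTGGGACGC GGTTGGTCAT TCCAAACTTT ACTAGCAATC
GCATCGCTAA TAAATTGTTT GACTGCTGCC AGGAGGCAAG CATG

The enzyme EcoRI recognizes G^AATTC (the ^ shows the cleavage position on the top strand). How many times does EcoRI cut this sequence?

GAATTC occurs starting at position 13.
EcoRI cuts at 1 site.

1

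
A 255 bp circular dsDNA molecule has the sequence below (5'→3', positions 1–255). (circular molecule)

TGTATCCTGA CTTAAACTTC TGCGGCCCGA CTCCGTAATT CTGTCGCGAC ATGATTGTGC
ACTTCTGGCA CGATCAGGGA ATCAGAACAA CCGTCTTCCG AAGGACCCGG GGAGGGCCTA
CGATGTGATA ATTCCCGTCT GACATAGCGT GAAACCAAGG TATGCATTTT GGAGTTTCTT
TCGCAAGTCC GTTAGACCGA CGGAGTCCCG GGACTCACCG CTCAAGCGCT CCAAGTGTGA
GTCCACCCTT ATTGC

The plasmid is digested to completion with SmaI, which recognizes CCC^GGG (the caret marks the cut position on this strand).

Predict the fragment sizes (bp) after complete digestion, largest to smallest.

154, 101 bp

SmaI sites (CCCGGG) start at positions 106, 207.
SmaI cuts after base 3 of each site, so after positions 108, 209.
Circular molecule, 2 cuts → 2 fragments:
  109–209 → 101 bp
  210–255 then 1–108 → 46 + 108 = 154 bp
Sorted largest to smallest: 154, 101 bp.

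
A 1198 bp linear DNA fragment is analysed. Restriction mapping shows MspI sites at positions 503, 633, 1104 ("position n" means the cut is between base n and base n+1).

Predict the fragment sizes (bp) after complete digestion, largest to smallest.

503, 471, 130, 94 bp

Linear molecule, 3 cuts → 4 fragments:
  503 − 0 = 503 bp
  633 − 503 = 130 bp
  1104 − 633 = 471 bp
  1198 − 1104 = 94 bp
Sorted largest to smallest: 503, 471, 130, 94 bp.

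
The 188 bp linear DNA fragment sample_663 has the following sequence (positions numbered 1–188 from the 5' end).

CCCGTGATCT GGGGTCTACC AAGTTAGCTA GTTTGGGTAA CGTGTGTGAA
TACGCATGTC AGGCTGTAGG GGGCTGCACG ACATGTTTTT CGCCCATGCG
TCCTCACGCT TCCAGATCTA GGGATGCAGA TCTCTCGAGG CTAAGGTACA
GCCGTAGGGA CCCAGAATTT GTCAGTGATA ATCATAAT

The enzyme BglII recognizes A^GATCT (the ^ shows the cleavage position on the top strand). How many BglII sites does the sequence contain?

2

AGATCT occurs starting at positions 114, 128.
BglII cuts at 2 sites.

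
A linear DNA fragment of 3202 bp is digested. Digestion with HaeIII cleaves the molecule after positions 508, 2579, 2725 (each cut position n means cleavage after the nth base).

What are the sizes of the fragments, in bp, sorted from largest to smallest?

Linear molecule, 3 cuts → 4 fragments:
  508 − 0 = 508 bp
  2579 − 508 = 2071 bp
  2725 − 2579 = 146 bp
  3202 − 2725 = 477 bp
Sorted largest to smallest: 2071, 508, 477, 146 bp.

2071, 508, 477, 146 bp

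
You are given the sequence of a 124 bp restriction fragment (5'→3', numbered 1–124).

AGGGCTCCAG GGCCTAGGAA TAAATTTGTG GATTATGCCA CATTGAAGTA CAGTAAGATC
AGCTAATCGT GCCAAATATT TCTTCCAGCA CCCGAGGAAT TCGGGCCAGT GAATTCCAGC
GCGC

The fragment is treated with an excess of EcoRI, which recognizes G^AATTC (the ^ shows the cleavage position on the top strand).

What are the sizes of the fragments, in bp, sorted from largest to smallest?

EcoRI sites (GAATTC) start at positions 97, 111.
EcoRI cuts after the first base of each site, so after positions 97, 111.
Linear molecule, 2 cuts → 3 fragments:
  1–97 → 97 bp
  98–111 → 14 bp
  112–124 → 13 bp
Sorted largest to smallest: 97, 14, 13 bp.

97, 14, 13 bp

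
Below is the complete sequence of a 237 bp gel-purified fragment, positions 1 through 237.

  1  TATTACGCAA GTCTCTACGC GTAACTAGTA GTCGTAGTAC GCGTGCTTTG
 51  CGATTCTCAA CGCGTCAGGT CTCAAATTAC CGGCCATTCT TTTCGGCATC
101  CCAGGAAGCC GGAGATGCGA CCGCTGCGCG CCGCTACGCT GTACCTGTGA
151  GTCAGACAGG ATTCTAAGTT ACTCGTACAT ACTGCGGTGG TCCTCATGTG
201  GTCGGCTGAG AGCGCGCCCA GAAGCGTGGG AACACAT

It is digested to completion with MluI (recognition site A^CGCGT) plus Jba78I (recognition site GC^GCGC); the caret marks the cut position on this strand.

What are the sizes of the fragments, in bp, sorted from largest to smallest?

86, 67, 24, 22, 21, 17 bp

MluI sites (ACGCGT) start at positions 17, 39, 60.
MluI cuts after the first base of each site, so after positions 17, 39, 60.
Jba78I sites (GCGCGC) start at positions 126, 212.
Jba78I cuts after base 2 of each site, so after positions 127, 213.
Combined cut positions: 17, 39, 60, 127, 213.
Linear molecule, 5 cuts → 6 fragments:
  1–17 → 17 bp
  18–39 → 22 bp
  40–60 → 21 bp
  61–127 → 67 bp
  128–213 → 86 bp
  214–237 → 24 bp
Sorted largest to smallest: 86, 67, 24, 22, 21, 17 bp.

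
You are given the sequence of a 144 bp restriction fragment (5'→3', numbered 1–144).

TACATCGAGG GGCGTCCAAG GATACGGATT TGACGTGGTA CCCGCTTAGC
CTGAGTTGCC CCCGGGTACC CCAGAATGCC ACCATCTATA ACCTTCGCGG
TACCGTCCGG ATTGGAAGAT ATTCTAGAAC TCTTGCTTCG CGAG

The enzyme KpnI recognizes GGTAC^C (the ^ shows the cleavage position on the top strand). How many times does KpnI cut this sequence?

3

GGTACC occurs starting at positions 37, 65, 99.
KpnI cuts at 3 sites.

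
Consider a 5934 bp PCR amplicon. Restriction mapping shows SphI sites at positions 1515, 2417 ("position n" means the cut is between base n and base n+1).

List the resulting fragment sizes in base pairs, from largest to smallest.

Linear molecule, 2 cuts → 3 fragments:
  1515 − 0 = 1515 bp
  2417 − 1515 = 902 bp
  5934 − 2417 = 3517 bp
Sorted largest to smallest: 3517, 1515, 902 bp.

3517, 1515, 902 bp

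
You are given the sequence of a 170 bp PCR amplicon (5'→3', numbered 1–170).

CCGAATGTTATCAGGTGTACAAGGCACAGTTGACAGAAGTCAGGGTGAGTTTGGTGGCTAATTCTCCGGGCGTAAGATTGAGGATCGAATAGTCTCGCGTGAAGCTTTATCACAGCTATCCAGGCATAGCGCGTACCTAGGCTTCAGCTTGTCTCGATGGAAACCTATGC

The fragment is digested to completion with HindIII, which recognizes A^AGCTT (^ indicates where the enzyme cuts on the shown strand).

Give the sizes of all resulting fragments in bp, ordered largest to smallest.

The HindIII site (AAGCTT) starts at position 102.
HindIII cuts after the first base of each site, so after position 102.
Linear molecule, 1 cut → 2 fragments:
  1–102 → 102 bp
  103–170 → 68 bp
Sorted largest to smallest: 102, 68 bp.

102, 68 bp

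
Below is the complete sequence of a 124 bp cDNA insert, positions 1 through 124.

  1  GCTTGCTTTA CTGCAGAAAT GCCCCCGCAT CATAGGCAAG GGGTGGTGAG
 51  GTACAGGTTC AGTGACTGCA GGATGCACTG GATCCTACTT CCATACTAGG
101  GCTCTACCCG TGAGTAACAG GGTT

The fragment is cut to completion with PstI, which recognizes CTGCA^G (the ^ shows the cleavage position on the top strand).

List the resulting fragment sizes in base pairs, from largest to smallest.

PstI sites (CTGCAG) start at positions 11, 66.
PstI cuts after base 5 of each site (before the last base), so after positions 15, 70.
Linear molecule, 2 cuts → 3 fragments:
  1–15 → 15 bp
  16–70 → 55 bp
  71–124 → 54 bp
Sorted largest to smallest: 55, 54, 15 bp.

55, 54, 15 bp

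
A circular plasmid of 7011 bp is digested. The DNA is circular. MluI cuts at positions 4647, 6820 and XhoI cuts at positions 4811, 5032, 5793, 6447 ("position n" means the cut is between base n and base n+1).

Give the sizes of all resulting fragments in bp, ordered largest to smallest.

Combined cut positions (sorted): 4647, 4811, 5032, 5793, 6447, 6820.
Circular molecule, 6 cuts → 6 fragments:
  4811 − 4647 = 164 bp
  5032 − 4811 = 221 bp
  5793 − 5032 = 761 bp
  6447 − 5793 = 654 bp
  6820 − 6447 = 373 bp
  wrap: 7011 − 6820 + 4647 = 4838 bp
Sorted largest to smallest: 4838, 761, 654, 373, 221, 164 bp.

4838, 761, 654, 373, 221, 164 bp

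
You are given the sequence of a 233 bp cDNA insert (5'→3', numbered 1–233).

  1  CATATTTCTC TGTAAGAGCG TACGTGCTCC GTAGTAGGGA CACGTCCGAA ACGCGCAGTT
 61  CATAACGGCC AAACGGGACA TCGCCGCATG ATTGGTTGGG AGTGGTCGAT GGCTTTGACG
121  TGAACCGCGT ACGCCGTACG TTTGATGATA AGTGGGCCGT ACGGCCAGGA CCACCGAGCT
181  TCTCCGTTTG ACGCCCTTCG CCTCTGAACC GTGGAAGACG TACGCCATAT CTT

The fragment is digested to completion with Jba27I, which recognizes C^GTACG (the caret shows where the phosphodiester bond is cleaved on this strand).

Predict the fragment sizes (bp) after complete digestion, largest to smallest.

109, 61, 23, 19, 14, 7 bp

Jba27I sites (CGTACG) start at positions 19, 128, 135, 158, 219.
Jba27I cuts after the first base of each site, so after positions 19, 128, 135, 158, 219.
Linear molecule, 5 cuts → 6 fragments:
  1–19 → 19 bp
  20–128 → 109 bp
  129–135 → 7 bp
  136–158 → 23 bp
  159–219 → 61 bp
  220–233 → 14 bp
Sorted largest to smallest: 109, 61, 23, 19, 14, 7 bp.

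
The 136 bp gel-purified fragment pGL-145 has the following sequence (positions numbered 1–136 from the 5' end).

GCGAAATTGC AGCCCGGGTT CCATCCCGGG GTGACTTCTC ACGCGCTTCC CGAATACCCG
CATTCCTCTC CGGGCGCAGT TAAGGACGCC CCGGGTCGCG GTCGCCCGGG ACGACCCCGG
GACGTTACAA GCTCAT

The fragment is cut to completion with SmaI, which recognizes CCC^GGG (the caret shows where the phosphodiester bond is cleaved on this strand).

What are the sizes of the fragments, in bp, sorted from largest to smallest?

65, 18, 15, 15, 12, 11 bp

SmaI sites (CCCGGG) start at positions 13, 25, 90, 105, 116.
SmaI cuts after base 3 of each site, so after positions 15, 27, 92, 107, 118.
Linear molecule, 5 cuts → 6 fragments:
  1–15 → 15 bp
  16–27 → 12 bp
  28–92 → 65 bp
  93–107 → 15 bp
  108–118 → 11 bp
  119–136 → 18 bp
Sorted largest to smallest: 65, 18, 15, 15, 12, 11 bp.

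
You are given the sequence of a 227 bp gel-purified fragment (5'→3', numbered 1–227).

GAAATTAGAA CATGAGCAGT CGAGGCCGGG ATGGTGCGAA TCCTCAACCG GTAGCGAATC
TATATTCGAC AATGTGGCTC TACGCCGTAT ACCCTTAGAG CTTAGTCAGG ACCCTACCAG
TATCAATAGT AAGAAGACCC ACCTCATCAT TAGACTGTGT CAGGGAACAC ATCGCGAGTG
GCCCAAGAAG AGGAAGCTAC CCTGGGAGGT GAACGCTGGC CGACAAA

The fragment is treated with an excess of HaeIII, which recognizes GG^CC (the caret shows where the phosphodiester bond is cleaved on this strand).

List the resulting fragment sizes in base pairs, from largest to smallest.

156, 38, 25, 8 bp

HaeIII sites (GGCC) start at positions 24, 180, 218.
HaeIII cuts after base 2 of each site, so after positions 25, 181, 219.
Linear molecule, 3 cuts → 4 fragments:
  1–25 → 25 bp
  26–181 → 156 bp
  182–219 → 38 bp
  220–227 → 8 bp
Sorted largest to smallest: 156, 38, 25, 8 bp.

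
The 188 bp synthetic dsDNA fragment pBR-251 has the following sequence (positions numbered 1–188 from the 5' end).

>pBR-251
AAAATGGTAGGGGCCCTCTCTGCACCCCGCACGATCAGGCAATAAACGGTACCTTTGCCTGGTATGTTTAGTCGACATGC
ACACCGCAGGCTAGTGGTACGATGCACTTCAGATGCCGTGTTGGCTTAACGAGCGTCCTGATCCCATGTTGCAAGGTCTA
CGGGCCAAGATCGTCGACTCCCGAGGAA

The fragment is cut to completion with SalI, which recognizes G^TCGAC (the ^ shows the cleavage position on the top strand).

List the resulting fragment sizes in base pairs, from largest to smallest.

102, 71, 15 bp

SalI sites (GTCGAC) start at positions 71, 173.
SalI cuts after the first base of each site, so after positions 71, 173.
Linear molecule, 2 cuts → 3 fragments:
  1–71 → 71 bp
  72–173 → 102 bp
  174–188 → 15 bp
Sorted largest to smallest: 102, 71, 15 bp.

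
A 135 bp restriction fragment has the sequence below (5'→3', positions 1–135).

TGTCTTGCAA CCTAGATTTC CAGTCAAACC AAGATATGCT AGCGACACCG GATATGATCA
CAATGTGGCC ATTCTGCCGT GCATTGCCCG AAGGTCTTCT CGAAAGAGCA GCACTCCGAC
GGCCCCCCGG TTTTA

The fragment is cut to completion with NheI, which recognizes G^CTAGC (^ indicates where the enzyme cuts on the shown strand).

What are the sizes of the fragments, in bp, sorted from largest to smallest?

The NheI site (GCTAGC) starts at position 38.
NheI cuts after the first base of each site, so after position 38.
Linear molecule, 1 cut → 2 fragments:
  1–38 → 38 bp
  39–135 → 97 bp
Sorted largest to smallest: 97, 38 bp.

97, 38 bp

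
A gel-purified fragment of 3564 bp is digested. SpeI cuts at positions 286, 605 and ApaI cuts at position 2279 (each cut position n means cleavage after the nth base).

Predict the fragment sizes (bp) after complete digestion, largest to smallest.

1674, 1285, 319, 286 bp

Combined cut positions (sorted): 286, 605, 2279.
Linear molecule, 3 cuts → 4 fragments:
  286 − 0 = 286 bp
  605 − 286 = 319 bp
  2279 − 605 = 1674 bp
  3564 − 2279 = 1285 bp
Sorted largest to smallest: 1674, 1285, 319, 286 bp.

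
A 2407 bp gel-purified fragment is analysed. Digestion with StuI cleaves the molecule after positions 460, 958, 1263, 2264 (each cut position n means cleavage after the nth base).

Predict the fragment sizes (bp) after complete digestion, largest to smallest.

Linear molecule, 4 cuts → 5 fragments:
  460 − 0 = 460 bp
  958 − 460 = 498 bp
  1263 − 958 = 305 bp
  2264 − 1263 = 1001 bp
  2407 − 2264 = 143 bp
Sorted largest to smallest: 1001, 498, 460, 305, 143 bp.

1001, 498, 460, 305, 143 bp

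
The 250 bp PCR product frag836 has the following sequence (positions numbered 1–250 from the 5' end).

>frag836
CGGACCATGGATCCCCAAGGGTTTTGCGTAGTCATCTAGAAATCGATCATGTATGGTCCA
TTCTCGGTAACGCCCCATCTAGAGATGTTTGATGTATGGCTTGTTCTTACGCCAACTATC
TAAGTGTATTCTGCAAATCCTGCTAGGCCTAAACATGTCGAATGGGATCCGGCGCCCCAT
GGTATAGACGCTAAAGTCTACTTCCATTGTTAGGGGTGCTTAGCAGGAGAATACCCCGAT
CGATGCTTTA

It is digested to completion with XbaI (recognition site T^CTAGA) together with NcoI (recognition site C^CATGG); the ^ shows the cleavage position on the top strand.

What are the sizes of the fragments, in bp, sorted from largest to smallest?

XbaI sites (TCTAGA) start at positions 35, 78.
XbaI cuts after the first base of each site, so after positions 35, 78.
NcoI sites (CCATGG) start at positions 5, 177.
NcoI cuts after the first base of each site, so after positions 5, 177.
Combined cut positions: 5, 35, 78, 177.
Linear molecule, 4 cuts → 5 fragments:
  1–5 → 5 bp
  6–35 → 30 bp
  36–78 → 43 bp
  79–177 → 99 bp
  178–250 → 73 bp
Sorted largest to smallest: 99, 73, 43, 30, 5 bp.

99, 73, 43, 30, 5 bp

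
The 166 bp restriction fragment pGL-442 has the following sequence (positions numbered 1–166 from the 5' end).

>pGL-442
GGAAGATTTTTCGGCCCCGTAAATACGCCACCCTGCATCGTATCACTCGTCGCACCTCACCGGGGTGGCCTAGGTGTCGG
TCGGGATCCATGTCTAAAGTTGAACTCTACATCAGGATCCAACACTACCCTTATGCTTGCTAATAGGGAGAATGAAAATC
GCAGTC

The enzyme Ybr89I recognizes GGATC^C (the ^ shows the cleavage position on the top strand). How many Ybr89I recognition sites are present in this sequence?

GGATCC occurs starting at positions 84, 115.
Ybr89I cuts at 2 sites.

2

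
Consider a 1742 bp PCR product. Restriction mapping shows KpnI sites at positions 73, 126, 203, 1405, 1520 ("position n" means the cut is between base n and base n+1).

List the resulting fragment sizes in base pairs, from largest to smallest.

1202, 222, 115, 77, 73, 53 bp

Linear molecule, 5 cuts → 6 fragments:
  73 − 0 = 73 bp
  126 − 73 = 53 bp
  203 − 126 = 77 bp
  1405 − 203 = 1202 bp
  1520 − 1405 = 115 bp
  1742 − 1520 = 222 bp
Sorted largest to smallest: 1202, 222, 115, 77, 73, 53 bp.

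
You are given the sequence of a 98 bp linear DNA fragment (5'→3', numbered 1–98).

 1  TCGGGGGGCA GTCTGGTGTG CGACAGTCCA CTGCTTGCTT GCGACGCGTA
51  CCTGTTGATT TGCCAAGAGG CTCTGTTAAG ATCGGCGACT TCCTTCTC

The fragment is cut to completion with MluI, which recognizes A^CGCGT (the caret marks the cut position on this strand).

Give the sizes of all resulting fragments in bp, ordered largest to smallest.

The MluI site (ACGCGT) starts at position 44.
MluI cuts after the first base of each site, so after position 44.
Linear molecule, 1 cut → 2 fragments:
  1–44 → 44 bp
  45–98 → 54 bp
Sorted largest to smallest: 54, 44 bp.

54, 44 bp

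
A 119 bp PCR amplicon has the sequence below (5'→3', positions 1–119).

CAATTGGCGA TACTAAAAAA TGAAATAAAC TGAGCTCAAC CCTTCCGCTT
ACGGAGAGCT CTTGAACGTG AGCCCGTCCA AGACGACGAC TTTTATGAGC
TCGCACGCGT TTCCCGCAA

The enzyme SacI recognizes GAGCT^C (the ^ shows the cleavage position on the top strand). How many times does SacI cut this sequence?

GAGCTC occurs starting at positions 32, 56, 97.
SacI cuts at 3 sites.

3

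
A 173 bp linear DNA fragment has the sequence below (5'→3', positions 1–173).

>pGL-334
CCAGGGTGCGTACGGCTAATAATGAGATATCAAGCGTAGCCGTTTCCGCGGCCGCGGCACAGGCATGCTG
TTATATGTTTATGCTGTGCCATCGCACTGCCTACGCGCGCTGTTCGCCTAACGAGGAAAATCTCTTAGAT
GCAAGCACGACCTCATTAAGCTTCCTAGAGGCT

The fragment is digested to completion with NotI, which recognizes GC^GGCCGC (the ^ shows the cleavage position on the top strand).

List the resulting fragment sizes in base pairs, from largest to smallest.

The NotI site (GCGGCCGC) starts at position 48.
NotI cuts after base 2 of each site, so after position 49.
Linear molecule, 1 cut → 2 fragments:
  1–49 → 49 bp
  50–173 → 124 bp
Sorted largest to smallest: 124, 49 bp.

124, 49 bp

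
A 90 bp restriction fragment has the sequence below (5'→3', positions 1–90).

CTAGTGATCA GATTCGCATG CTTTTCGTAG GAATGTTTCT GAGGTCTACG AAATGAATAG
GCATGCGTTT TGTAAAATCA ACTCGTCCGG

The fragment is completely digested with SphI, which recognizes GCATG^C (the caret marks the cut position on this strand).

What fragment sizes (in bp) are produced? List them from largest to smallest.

45, 25, 20 bp

SphI sites (GCATGC) start at positions 16, 61.
SphI cuts after base 5 of each site (before the last base), so after positions 20, 65.
Linear molecule, 2 cuts → 3 fragments:
  1–20 → 20 bp
  21–65 → 45 bp
  66–90 → 25 bp
Sorted largest to smallest: 45, 25, 20 bp.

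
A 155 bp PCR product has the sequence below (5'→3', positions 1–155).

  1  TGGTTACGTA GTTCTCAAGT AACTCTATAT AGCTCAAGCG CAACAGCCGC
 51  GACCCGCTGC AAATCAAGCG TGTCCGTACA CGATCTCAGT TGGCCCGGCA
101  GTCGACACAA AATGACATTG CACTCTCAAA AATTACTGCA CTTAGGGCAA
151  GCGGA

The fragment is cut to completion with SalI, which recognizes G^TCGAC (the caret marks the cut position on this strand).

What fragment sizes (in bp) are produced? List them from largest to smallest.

101, 54 bp

The SalI site (GTCGAC) starts at position 101.
SalI cuts after the first base of each site, so after position 101.
Linear molecule, 1 cut → 2 fragments:
  1–101 → 101 bp
  102–155 → 54 bp
Sorted largest to smallest: 101, 54 bp.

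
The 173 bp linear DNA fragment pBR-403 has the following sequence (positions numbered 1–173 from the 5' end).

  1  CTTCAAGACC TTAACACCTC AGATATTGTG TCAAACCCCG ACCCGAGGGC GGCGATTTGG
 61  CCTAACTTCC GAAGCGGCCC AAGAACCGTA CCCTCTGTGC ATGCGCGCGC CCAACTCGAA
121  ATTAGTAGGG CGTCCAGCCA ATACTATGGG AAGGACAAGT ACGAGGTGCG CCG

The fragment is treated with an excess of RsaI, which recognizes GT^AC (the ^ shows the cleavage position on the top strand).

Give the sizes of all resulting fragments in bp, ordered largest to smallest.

RsaI sites (GTAC) start at positions 88, 159.
RsaI cuts after base 2 of each site, so after positions 89, 160.
Linear molecule, 2 cuts → 3 fragments:
  1–89 → 89 bp
  90–160 → 71 bp
  161–173 → 13 bp
Sorted largest to smallest: 89, 71, 13 bp.

89, 71, 13 bp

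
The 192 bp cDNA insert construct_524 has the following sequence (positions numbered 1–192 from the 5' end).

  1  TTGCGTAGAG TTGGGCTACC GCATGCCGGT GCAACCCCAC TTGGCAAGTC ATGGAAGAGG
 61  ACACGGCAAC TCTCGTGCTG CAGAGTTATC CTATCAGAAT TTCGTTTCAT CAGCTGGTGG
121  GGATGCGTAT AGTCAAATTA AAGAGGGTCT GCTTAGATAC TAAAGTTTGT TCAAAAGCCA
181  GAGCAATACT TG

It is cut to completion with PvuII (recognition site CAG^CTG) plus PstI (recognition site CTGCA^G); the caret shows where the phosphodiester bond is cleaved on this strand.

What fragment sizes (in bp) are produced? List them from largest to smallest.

The PvuII site (CAGCTG) starts at position 111.
PvuII cuts after base 3 of each site, so after position 113.
The PstI site (CTGCAG) starts at position 78.
PstI cuts after base 5 of each site (before the last base), so after position 82.
Combined cut positions: 82, 113.
Linear molecule, 2 cuts → 3 fragments:
  1–82 → 82 bp
  83–113 → 31 bp
  114–192 → 79 bp
Sorted largest to smallest: 82, 79, 31 bp.

82, 79, 31 bp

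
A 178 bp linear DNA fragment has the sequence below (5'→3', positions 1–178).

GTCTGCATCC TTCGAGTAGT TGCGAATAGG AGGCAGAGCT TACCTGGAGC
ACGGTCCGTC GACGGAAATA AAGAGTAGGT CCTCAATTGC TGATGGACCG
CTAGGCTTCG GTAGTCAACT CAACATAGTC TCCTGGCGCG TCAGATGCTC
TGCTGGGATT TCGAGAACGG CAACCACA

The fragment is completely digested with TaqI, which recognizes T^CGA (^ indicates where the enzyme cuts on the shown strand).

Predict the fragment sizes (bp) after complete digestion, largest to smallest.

102, 47, 17, 12 bp

TaqI sites (TCGA) start at positions 12, 59, 161.
TaqI cuts after the first base of each site, so after positions 12, 59, 161.
Linear molecule, 3 cuts → 4 fragments:
  1–12 → 12 bp
  13–59 → 47 bp
  60–161 → 102 bp
  162–178 → 17 bp
Sorted largest to smallest: 102, 47, 17, 12 bp.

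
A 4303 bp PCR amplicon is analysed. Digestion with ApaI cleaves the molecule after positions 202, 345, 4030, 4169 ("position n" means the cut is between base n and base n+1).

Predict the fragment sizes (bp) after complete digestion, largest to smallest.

Linear molecule, 4 cuts → 5 fragments:
  202 − 0 = 202 bp
  345 − 202 = 143 bp
  4030 − 345 = 3685 bp
  4169 − 4030 = 139 bp
  4303 − 4169 = 134 bp
Sorted largest to smallest: 3685, 202, 143, 139, 134 bp.

3685, 202, 143, 139, 134 bp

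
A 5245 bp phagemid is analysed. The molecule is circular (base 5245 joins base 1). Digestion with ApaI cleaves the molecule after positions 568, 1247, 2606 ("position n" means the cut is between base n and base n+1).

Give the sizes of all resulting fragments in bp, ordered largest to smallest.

3207, 1359, 679 bp

Circular molecule, 3 cuts → 3 fragments:
  1247 − 568 = 679 bp
  2606 − 1247 = 1359 bp
  wrap: 5245 − 2606 + 568 = 3207 bp
Sorted largest to smallest: 3207, 1359, 679 bp.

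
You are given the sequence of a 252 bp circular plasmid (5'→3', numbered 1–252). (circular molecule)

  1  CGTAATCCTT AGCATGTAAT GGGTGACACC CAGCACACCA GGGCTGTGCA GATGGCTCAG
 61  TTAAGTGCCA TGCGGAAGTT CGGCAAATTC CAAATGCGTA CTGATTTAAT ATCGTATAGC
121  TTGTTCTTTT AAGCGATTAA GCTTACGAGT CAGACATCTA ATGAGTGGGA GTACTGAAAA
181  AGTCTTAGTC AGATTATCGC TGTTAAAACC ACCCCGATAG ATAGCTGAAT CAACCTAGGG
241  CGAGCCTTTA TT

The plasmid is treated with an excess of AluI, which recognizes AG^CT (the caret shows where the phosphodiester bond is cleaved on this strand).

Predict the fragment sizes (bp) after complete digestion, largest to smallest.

147, 83, 22 bp

AluI sites (AGCT) start at positions 118, 140, 223.
AluI cuts after base 2 of each site, so after positions 119, 141, 224.
Circular molecule, 3 cuts → 3 fragments:
  120–141 → 22 bp
  142–224 → 83 bp
  225–252 then 1–119 → 28 + 119 = 147 bp
Sorted largest to smallest: 147, 83, 22 bp.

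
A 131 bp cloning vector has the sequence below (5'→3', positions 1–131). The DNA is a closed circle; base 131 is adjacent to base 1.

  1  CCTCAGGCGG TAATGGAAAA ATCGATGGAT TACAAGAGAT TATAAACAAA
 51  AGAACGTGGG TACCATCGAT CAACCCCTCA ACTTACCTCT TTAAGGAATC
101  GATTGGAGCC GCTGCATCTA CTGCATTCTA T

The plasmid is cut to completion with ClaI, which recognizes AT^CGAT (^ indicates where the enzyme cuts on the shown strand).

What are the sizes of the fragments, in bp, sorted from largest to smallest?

54, 44, 33 bp

ClaI sites (ATCGAT) start at positions 21, 65, 98.
ClaI cuts after base 2 of each site, so after positions 22, 66, 99.
Circular molecule, 3 cuts → 3 fragments:
  23–66 → 44 bp
  67–99 → 33 bp
  100–131 then 1–22 → 32 + 22 = 54 bp
Sorted largest to smallest: 54, 44, 33 bp.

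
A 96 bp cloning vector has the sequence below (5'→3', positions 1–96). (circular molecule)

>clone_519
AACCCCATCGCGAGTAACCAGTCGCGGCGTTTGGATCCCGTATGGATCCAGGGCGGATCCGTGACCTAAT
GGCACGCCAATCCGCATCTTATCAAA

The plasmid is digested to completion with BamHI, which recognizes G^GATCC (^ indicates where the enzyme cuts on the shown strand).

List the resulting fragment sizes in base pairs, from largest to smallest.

74, 11, 11 bp

BamHI sites (GGATCC) start at positions 33, 44, 55.
BamHI cuts after the first base of each site, so after positions 33, 44, 55.
Circular molecule, 3 cuts → 3 fragments:
  34–44 → 11 bp
  45–55 → 11 bp
  56–96 then 1–33 → 41 + 33 = 74 bp
Sorted largest to smallest: 74, 11, 11 bp.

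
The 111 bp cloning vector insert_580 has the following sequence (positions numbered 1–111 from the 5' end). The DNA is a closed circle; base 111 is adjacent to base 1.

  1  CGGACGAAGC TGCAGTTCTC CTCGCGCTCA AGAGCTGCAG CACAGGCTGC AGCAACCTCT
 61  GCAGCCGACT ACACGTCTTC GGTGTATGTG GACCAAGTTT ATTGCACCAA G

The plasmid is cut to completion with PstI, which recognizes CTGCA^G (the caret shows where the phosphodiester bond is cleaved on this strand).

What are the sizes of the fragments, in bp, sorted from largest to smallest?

62, 25, 12, 12 bp

PstI sites (CTGCAG) start at positions 10, 35, 47, 59.
PstI cuts after base 5 of each site (before the last base), so after positions 14, 39, 51, 63.
Circular molecule, 4 cuts → 4 fragments:
  15–39 → 25 bp
  40–51 → 12 bp
  52–63 → 12 bp
  64–111 then 1–14 → 48 + 14 = 62 bp
Sorted largest to smallest: 62, 25, 12, 12 bp.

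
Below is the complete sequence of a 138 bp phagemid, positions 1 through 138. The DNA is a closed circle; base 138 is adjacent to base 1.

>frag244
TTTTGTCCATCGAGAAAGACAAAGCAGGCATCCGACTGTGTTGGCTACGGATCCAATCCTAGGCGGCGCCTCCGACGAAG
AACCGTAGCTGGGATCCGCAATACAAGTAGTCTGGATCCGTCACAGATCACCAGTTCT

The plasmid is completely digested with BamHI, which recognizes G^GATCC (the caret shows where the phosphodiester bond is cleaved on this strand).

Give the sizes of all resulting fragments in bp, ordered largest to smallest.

73, 43, 22 bp

BamHI sites (GGATCC) start at positions 49, 92, 114.
BamHI cuts after the first base of each site, so after positions 49, 92, 114.
Circular molecule, 3 cuts → 3 fragments:
  50–92 → 43 bp
  93–114 → 22 bp
  115–138 then 1–49 → 24 + 49 = 73 bp
Sorted largest to smallest: 73, 43, 22 bp.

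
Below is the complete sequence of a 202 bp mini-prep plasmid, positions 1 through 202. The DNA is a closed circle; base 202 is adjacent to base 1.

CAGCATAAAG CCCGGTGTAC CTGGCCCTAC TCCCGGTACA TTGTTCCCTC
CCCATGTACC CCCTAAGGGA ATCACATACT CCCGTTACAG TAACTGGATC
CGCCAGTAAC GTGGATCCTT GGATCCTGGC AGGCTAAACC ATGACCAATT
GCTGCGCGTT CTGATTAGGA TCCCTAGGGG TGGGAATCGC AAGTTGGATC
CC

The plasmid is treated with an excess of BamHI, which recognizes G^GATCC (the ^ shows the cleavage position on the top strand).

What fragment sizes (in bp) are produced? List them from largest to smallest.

102, 47, 28, 17, 8 bp

BamHI sites (GGATCC) start at positions 96, 113, 121, 168, 196.
BamHI cuts after the first base of each site, so after positions 96, 113, 121, 168, 196.
Circular molecule, 5 cuts → 5 fragments:
  97–113 → 17 bp
  114–121 → 8 bp
  122–168 → 47 bp
  169–196 → 28 bp
  197–202 then 1–96 → 6 + 96 = 102 bp
Sorted largest to smallest: 102, 47, 28, 17, 8 bp.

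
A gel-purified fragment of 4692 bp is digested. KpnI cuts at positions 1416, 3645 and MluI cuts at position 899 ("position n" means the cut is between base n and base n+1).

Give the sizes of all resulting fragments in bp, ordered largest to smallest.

2229, 1047, 899, 517 bp

Combined cut positions (sorted): 899, 1416, 3645.
Linear molecule, 3 cuts → 4 fragments:
  899 − 0 = 899 bp
  1416 − 899 = 517 bp
  3645 − 1416 = 2229 bp
  4692 − 3645 = 1047 bp
Sorted largest to smallest: 2229, 1047, 899, 517 bp.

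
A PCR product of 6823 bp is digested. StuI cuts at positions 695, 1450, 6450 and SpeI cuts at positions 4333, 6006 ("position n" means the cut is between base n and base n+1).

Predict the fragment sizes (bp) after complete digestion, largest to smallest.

Combined cut positions (sorted): 695, 1450, 4333, 6006, 6450.
Linear molecule, 5 cuts → 6 fragments:
  695 − 0 = 695 bp
  1450 − 695 = 755 bp
  4333 − 1450 = 2883 bp
  6006 − 4333 = 1673 bp
  6450 − 6006 = 444 bp
  6823 − 6450 = 373 bp
Sorted largest to smallest: 2883, 1673, 755, 695, 444, 373 bp.

2883, 1673, 755, 695, 444, 373 bp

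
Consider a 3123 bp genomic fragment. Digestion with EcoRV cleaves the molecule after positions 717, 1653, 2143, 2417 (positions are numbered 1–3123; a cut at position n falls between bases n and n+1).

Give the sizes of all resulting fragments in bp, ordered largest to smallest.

Linear molecule, 4 cuts → 5 fragments:
  717 − 0 = 717 bp
  1653 − 717 = 936 bp
  2143 − 1653 = 490 bp
  2417 − 2143 = 274 bp
  3123 − 2417 = 706 bp
Sorted largest to smallest: 936, 717, 706, 490, 274 bp.

936, 717, 706, 490, 274 bp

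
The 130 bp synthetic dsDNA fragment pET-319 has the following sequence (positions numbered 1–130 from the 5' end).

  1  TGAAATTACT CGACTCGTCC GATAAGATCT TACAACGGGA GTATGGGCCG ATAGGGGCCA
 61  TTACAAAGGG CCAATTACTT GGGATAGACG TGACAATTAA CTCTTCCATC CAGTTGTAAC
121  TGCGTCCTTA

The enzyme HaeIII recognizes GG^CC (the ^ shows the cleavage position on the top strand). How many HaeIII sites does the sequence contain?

3

GGCC occurs starting at positions 46, 56, 69.
HaeIII cuts at 3 sites.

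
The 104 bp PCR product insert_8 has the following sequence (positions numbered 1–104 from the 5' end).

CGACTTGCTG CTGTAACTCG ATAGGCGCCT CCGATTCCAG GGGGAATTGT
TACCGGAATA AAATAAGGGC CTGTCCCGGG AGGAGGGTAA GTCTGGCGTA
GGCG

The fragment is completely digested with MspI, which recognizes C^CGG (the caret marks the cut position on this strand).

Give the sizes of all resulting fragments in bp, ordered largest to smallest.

53, 28, 23 bp

MspI sites (CCGG) start at positions 53, 76.
MspI cuts after the first base of each site, so after positions 53, 76.
Linear molecule, 2 cuts → 3 fragments:
  1–53 → 53 bp
  54–76 → 23 bp
  77–104 → 28 bp
Sorted largest to smallest: 53, 28, 23 bp.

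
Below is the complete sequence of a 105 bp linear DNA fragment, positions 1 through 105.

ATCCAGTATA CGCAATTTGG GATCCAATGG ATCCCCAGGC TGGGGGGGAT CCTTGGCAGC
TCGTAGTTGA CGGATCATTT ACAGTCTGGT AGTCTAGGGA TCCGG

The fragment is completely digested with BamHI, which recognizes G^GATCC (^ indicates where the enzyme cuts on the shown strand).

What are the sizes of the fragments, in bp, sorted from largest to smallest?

51, 20, 18, 9, 7 bp

BamHI sites (GGATCC) start at positions 20, 29, 47, 98.
BamHI cuts after the first base of each site, so after positions 20, 29, 47, 98.
Linear molecule, 4 cuts → 5 fragments:
  1–20 → 20 bp
  21–29 → 9 bp
  30–47 → 18 bp
  48–98 → 51 bp
  99–105 → 7 bp
Sorted largest to smallest: 51, 20, 18, 9, 7 bp.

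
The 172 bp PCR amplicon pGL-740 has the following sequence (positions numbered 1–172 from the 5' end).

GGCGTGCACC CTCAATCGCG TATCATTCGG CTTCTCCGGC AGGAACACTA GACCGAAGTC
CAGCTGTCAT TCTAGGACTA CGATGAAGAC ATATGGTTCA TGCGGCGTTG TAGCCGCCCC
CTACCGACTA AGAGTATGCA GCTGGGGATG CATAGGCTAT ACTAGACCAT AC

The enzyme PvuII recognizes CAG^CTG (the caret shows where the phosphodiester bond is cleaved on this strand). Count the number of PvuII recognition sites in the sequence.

CAGCTG occurs starting at positions 61, 139.
PvuII cuts at 2 sites.

2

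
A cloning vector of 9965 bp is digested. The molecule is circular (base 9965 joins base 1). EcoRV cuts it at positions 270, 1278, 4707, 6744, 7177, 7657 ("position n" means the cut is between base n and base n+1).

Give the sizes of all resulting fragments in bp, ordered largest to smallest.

3429, 2578, 2037, 1008, 480, 433 bp

Circular molecule, 6 cuts → 6 fragments:
  1278 − 270 = 1008 bp
  4707 − 1278 = 3429 bp
  6744 − 4707 = 2037 bp
  7177 − 6744 = 433 bp
  7657 − 7177 = 480 bp
  wrap: 9965 − 7657 + 270 = 2578 bp
Sorted largest to smallest: 3429, 2578, 2037, 1008, 480, 433 bp.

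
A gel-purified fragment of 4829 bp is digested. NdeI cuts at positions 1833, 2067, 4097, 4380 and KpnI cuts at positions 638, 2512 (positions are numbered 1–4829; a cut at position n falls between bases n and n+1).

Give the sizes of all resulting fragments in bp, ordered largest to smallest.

Combined cut positions (sorted): 638, 1833, 2067, 2512, 4097, 4380.
Linear molecule, 6 cuts → 7 fragments:
  638 − 0 = 638 bp
  1833 − 638 = 1195 bp
  2067 − 1833 = 234 bp
  2512 − 2067 = 445 bp
  4097 − 2512 = 1585 bp
  4380 − 4097 = 283 bp
  4829 − 4380 = 449 bp
Sorted largest to smallest: 1585, 1195, 638, 449, 445, 283, 234 bp.

1585, 1195, 638, 449, 445, 283, 234 bp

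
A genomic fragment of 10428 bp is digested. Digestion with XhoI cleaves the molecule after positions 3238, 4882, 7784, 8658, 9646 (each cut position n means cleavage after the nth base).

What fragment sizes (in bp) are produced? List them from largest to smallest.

3238, 2902, 1644, 988, 874, 782 bp

Linear molecule, 5 cuts → 6 fragments:
  3238 − 0 = 3238 bp
  4882 − 3238 = 1644 bp
  7784 − 4882 = 2902 bp
  8658 − 7784 = 874 bp
  9646 − 8658 = 988 bp
  10428 − 9646 = 782 bp
Sorted largest to smallest: 3238, 2902, 1644, 988, 874, 782 bp.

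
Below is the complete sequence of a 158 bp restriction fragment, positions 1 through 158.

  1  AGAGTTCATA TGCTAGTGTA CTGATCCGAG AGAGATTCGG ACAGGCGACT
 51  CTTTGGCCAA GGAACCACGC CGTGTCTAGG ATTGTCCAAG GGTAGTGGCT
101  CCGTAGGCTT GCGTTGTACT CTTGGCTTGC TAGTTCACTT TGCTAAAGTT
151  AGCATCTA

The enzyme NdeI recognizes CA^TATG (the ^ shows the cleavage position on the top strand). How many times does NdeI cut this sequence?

CATATG occurs starting at position 7.
NdeI cuts at 1 site.

1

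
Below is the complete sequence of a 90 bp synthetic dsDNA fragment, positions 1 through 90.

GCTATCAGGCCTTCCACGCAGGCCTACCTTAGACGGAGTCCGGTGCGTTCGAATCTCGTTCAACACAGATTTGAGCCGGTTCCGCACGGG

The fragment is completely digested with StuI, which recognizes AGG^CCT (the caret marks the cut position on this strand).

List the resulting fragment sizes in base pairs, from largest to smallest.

StuI sites (AGGCCT) start at positions 7, 20.
StuI cuts after base 3 of each site, so after positions 9, 22.
Linear molecule, 2 cuts → 3 fragments:
  1–9 → 9 bp
  10–22 → 13 bp
  23–90 → 68 bp
Sorted largest to smallest: 68, 13, 9 bp.

68, 13, 9 bp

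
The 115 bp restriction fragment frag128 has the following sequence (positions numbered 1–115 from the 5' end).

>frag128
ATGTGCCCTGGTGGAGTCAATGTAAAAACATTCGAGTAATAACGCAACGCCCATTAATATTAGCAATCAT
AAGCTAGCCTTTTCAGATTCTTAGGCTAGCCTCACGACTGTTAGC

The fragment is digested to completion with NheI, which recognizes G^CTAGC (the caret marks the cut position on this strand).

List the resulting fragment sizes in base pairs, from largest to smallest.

73, 22, 20 bp

NheI sites (GCTAGC) start at positions 73, 95.
NheI cuts after the first base of each site, so after positions 73, 95.
Linear molecule, 2 cuts → 3 fragments:
  1–73 → 73 bp
  74–95 → 22 bp
  96–115 → 20 bp
Sorted largest to smallest: 73, 22, 20 bp.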